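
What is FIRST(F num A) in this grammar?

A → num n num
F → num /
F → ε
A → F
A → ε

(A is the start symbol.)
FIRST sets of the non-terminals involved (from the grammar, by fixed-point iteration):
  FIRST(F) = { 'num', ε }

To compute FIRST(F num A), process the symbols left to right:
Symbol F is a non-terminal. Add FIRST(F) \ {ε} = { 'num' }
F is nullable (ε ∈ FIRST(F)), continue to the next symbol.
Symbol num is a terminal. Add 'num' and stop.
FIRST(F num A) = { 'num' }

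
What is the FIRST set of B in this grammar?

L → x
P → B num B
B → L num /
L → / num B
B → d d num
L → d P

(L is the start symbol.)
{ '/', 'd', 'x' }

FIRST sets of the other non-terminals involved (by the same procedure, iterated to a fixed point):
  FIRST(L) = { '/', 'd', 'x' }

From B → L num /:
  - L is a non-terminal: add FIRST(L) \ {ε} = { '/', 'd', 'x' }
    L is not nullable, so stop
From B → d d num:
  - d is a terminal: add 'd' and stop

Collecting: FIRST(B) = { '/', 'd', 'x' }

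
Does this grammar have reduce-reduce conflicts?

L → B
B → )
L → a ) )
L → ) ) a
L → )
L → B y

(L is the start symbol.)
Yes — I1: [B → ) .] vs [L → ) .]

A reduce-reduce conflict occurs when an LR(0) state has two complete items [A → α .] and [B → β .] — both call for a reduction, and with no lookahead the parser cannot choose between them.

Augment with L' → L and build the canonical LR(0) collection (I0 = CLOSURE({[L' → . L]}), then GOTO on every symbol after a dot until no new states appear). It has 10 states:
  I0: { [B → . )], [L → . ) ) a], [L → . )], [L → . B y], [L → . B], [L → . a ) )], [L' → . L] }  — shift
  I1: { [B → ) .], [L → ) . ) a], [L → ) .] }  — shift, 2 reduces
  I2: { [L → B . y], [L → B .] }  — shift, reduce
  I3: { [L' → L .] }  — accept
  I4: { [L → a . ) )] }  — shift
  I5: { [L → a ) . )] }  — shift
  I6: { [L → a ) ) .] }  — reduce
  I7: { [L → B y .] }  — reduce
  I8: { [L → ) ) . a] }  — shift
  I9: { [L → ) ) a .] }  — reduce

I1 contains complete items [B → ) .], [L → ) .] — reduce-reduce conflict.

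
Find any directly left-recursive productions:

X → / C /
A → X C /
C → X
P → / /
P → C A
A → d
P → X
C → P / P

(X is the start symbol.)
X → / C /: starts with '/'
A → X C /: starts with X
C → X: starts with X
P → / /: starts with '/'
P → C A: starts with C
A → d: starts with d
P → X: starts with X
C → P / P: starts with P

No direct left recursion found.

Answer: No direct left recursion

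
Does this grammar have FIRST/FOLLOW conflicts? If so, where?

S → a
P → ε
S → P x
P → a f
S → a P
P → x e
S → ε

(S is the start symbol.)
Yes. P → x e with FOLLOW(P) on { 'x' }

Nullable non-terminals: P, S.
FIRST sets used below: FIRST(P) = { 'a', 'x', ε }

P: nullable alternative(s) P → ε; FOLLOW(P) = { $, 'x' }
  P → ε: FIRST \ {ε} = { } — this is the only nullable alternative, skip
  P → a f: FIRST \ {ε} = { 'a' } — disjoint from FOLLOW(P)
  P → x e: FIRST \ {ε} = { 'x' } — overlaps FOLLOW(P) on { 'x' }: CONFLICT

S: nullable alternative(s) S → ε; FOLLOW(S) = { $ }
  S → a: FIRST \ {ε} = { 'a' } — disjoint from FOLLOW(S)
  S → P x: FIRST \ {ε} = { 'a', 'x' } — disjoint from FOLLOW(S)
  S → a P: FIRST \ {ε} = { 'a' } — disjoint from FOLLOW(S)
  S → ε: FIRST \ {ε} = { } — this is the only nullable alternative, skip

So the grammar has 1 FIRST/FOLLOW conflict (marked CONFLICT above).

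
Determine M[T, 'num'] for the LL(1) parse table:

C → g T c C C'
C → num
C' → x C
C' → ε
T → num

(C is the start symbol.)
To find M[T, 'num'], we find productions for T where 'num' is in the predict set (PREDICT(N → α) = (FIRST(α) \ {ε}) ∪ (FOLLOW(N) if α ⇒* ε)).

T → num: PREDICT = { 'num' }
  'num' is in predict set, so this production goes in M[T, 'num']

M[T, 'num'] = T → num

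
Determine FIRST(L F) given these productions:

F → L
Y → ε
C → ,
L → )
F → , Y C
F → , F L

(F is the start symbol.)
{ ')' }

FIRST sets of the non-terminals involved (from the grammar, by fixed-point iteration):
  FIRST(L) = { ')' }

To compute FIRST(L F), process the symbols left to right:
Symbol L is a non-terminal. Add FIRST(L) \ {ε} = { ')' }
L is not nullable (ε ∉ FIRST(L)), so stop here.
FIRST(L F) = { ')' }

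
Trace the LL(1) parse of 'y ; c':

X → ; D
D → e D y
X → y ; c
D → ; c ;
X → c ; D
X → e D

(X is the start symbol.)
LL(1) parsing maintains a stack (initially the start symbol over $) and the input. At each step: if the stack top is a terminal, match it against the current input token; if it is a non-terminal N, replace it with the RHS of M[N, lookahead] (the unique production whose predict set contains the lookahead).

Stack is shown with the top on the left.

Stack    Input    Action
------------------------
X $      y ; c $  output X → y ; c
y ; c $  y ; c $  match 'y'
; c $    ; c $    match ';'
c $      c $      match 'c'
$        $        accept

The string is accepted.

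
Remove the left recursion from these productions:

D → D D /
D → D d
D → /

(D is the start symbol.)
D is directly left-recursive. The standard transformation for
  A → A α₁ | ... | A α_m | β₁ | ... | β_n
is
  A  → β₁ A' | ... | β_n A'
  A' → α₁ A' | ... | α_m A' | ε

D → / becomes D → / D'
D → D D / becomes D' → D / D'
D → D d becomes D' → d D'
Add D' → ε

Resulting grammar:
D → / D'
D' → D / D'
D' → d D'
D' → ε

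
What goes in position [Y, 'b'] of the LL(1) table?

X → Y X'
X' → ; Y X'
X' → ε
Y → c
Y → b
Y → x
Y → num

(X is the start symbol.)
Y → b

To find M[Y, 'b'], we find productions for Y where 'b' is in the predict set (PREDICT(N → α) = (FIRST(α) \ {ε}) ∪ (FOLLOW(N) if α ⇒* ε)).

Y → c: PREDICT = { 'c' }
Y → b: PREDICT = { 'b' }
  'b' is in predict set, so this production goes in M[Y, 'b']
Y → x: PREDICT = { 'x' }
Y → num: PREDICT = { 'num' }

M[Y, 'b'] = Y → b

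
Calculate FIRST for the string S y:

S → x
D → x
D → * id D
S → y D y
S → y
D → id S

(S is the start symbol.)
{ 'x', 'y' }

FIRST sets of the non-terminals involved (from the grammar, by fixed-point iteration):
  FIRST(S) = { 'x', 'y' }

To compute FIRST(S y), process the symbols left to right:
Symbol S is a non-terminal. Add FIRST(S) \ {ε} = { 'x', 'y' }
S is not nullable (ε ∉ FIRST(S)), so stop here.
FIRST(S y) = { 'x', 'y' }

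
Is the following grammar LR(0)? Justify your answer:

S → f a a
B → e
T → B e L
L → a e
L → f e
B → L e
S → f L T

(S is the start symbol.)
Yes, the grammar is LR(0)

A grammar is LR(0) if no state in the canonical LR(0) collection has:
  - both a shift item (dot before a terminal) and a complete item (shift-reduce conflict), or
  - two or more complete items (reduce-reduce conflict; the accept item [S' → S .] counts as a complete item here).

Augment with S' → S and build the canonical LR(0) collection (I0 = CLOSURE({[S' → . S]}), then GOTO on every symbol after a dot until no new states appear). It has 17 states:
  I0: { [S → . f L T], [S → . f a a], [S' → . S] }  — shift
  I1: { [S' → S .] }  — accept
  I2: { [L → . a e], [L → . f e], [S → f . L T], [S → f . a a] }  — shift
  I3: { [B → . L e], [B → . e], [L → . a e], [L → . f e], [S → f L . T], [T → . B e L] }  — shift
  I4: { [L → a . e], [S → f a . a] }  — shift
  I5: { [L → f . e] }  — shift
  I6: { [L → f e .] }  — reduce
  I7: { [S → f a a .] }  — reduce
  I8: { [L → a e .] }  — reduce
  I9: { [T → B . e L] }  — shift
  I10: { [B → L . e] }  — shift
  I11: { [S → f L T .] }  — reduce
  I12: { [L → a . e] }  — shift
  I13: { [B → e .] }  — reduce
  I14: { [B → L e .] }  — reduce
  I15: { [L → . a e], [L → . f e], [T → B e . L] }  — shift
  I16: { [T → B e L .] }  — reduce

Every state is either a pure shift/goto state or contains exactly one complete item and nothing to shift — no conflicts. The grammar is LR(0).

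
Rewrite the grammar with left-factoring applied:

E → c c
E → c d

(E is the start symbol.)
E → c E'
E' → c
E' → d

Left-factoring transforms A → αβ₁ | αβ₂ into A → αA' and A' → β₁ | β₂
(α is the longest common prefix among the alternatives). Repeat until
no nonterminal has two alternatives with a common prefix.

Round 1: E has alternatives sharing prefix 'c'. Introduce E': E → c E'
  Add: E' → c
  Add: E' → d

No remaining common prefixes — done.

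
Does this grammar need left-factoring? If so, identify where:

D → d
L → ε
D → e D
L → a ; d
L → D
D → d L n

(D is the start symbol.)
Left-factoring is needed when two productions for the same non-terminal
share a common prefix on the right-hand side.

Productions for D:
  D → d
  D → e D
  D → d L n
Productions for L:
  L → ε
  L → a ; d
  L → D

Found common prefix 'd' in productions for D

Answer: Yes, D has productions with common prefix 'd'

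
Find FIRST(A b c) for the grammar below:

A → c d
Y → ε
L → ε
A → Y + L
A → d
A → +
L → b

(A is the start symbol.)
FIRST sets of the non-terminals involved (from the grammar, by fixed-point iteration):
  FIRST(A) = { '+', 'c', 'd' }

To compute FIRST(A b c), process the symbols left to right:
Symbol A is a non-terminal. Add FIRST(A) \ {ε} = { '+', 'c', 'd' }
A is not nullable (ε ∉ FIRST(A)), so stop here.
FIRST(A b c) = { '+', 'c', 'd' }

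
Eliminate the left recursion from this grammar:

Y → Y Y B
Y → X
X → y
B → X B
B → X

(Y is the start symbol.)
Y is directly left-recursive. The standard transformation for
  A → A α₁ | ... | A α_m | β₁ | ... | β_n
is
  A  → β₁ A' | ... | β_n A'
  A' → α₁ A' | ... | α_m A' | ε

Y → X becomes Y → X Y'
Y → Y Y B becomes Y' → Y B Y'
Add Y' → ε

Productions for other non-terminals are unchanged:
  X → y
  B → X B
  B → X

Resulting grammar:
Y → X Y'
Y' → Y B Y'
Y' → ε
X → y
B → X B
B → X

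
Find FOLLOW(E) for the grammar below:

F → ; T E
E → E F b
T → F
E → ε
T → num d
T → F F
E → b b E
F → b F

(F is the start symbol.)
To compute FOLLOW(E), find every occurrence of E on a right-hand side N → α E β: add FIRST(β) \ {ε}, and if β is empty or nullable also add FOLLOW(N). Iterate to a fixed point.

In F → ; T E: E is at the end, add FOLLOW(F)
In E → E F b: E is followed by F b, add FIRST(F b) \ {ε} = { ';', 'b' }
In E → b b E: E is at the end; this adds FOLLOW(E) to itself — nothing new

The FOLLOW sets referred to above (computed the same way, to a fixed point):
  FOLLOW(F) = { $, ';', 'b' }

Taking the union: FOLLOW(E) = { $, ';', 'b' }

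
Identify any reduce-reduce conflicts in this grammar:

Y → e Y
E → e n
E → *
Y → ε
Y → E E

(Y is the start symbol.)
No reduce-reduce conflicts

Augment with Y' → Y and build the canonical LR(0) collection (I0 = CLOSURE({[Y' → . Y]}), then GOTO on every symbol after a dot until no new states appear). It has 9 states:
  I0: { [E → . *], [E → . e n], [Y → . E E], [Y → . e Y], [Y → .], [Y' → . Y] }  — shift, reduce
  I1: { [E → * .] }  — reduce
  I2: { [E → . *], [E → . e n], [Y → E . E] }  — shift
  I3: { [Y' → Y .] }  — accept
  I4: { [E → . *], [E → . e n], [E → e . n], [Y → . E E], [Y → . e Y], [Y → .], [Y → e . Y] }  — shift, reduce
  I5: { [Y → e Y .] }  — reduce
  I6: { [E → e n .] }  — reduce
  I7: { [Y → E E .] }  — reduce
  I8: { [E → e . n] }  — shift

No state contains more than one complete item.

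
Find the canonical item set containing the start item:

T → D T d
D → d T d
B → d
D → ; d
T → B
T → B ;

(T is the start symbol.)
First, augment the grammar with T' → T
I₀ = CLOSURE({ [T' → . T] }):
  [T' → . T] has the dot before T: add [T → . D T d], [T → . B], [T → . B ;]
  [T → . D T d] has the dot before D: add [D → . d T d], [D → . ; d]
  [T → . B] has the dot before B: add [B → . d]
No further items can be added.

I₀ = { [B → . d], [D → . ; d], [D → . d T d], [T → . B ;], [T → . B], [T → . D T d], [T' → . T] }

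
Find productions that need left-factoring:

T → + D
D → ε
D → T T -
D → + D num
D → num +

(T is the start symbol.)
Left-factoring is needed when two productions for the same non-terminal
share a common prefix on the right-hand side.

Productions for D:
  D → ε
  D → T T -
  D → + D num
  D → num +

No common prefixes found.

Answer: No, left-factoring is not needed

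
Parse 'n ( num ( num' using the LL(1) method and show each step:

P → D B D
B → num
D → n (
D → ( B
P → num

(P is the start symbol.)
LL(1) parsing maintains a stack (initially the start symbol over $) and the input. At each step: if the stack top is a terminal, match it against the current input token; if it is a non-terminal N, replace it with the RHS of M[N, lookahead] (the unique production whose predict set contains the lookahead).

Stack is shown with the top on the left.

Stack      Input            Action
----------------------------------
P $        n ( num ( num $  output P → D B D
D B D $    n ( num ( num $  output D → n (
n ( B D $  n ( num ( num $  match 'n'
( B D $    ( num ( num $    match '('
B D $      num ( num $      output B → num
num D $    num ( num $      match 'num'
D $        ( num $          output D → ( B
( B $      ( num $          match '('
B $        num $            output B → num
num $      num $            match 'num'
$          $                accept

The string is accepted.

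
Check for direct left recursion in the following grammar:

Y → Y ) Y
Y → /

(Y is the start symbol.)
Direct left recursion occurs when N → N α for some non-terminal N (the right-hand side begins with the left-hand side itself).

Y → Y ) Y: LEFT RECURSIVE (starts with Y)
Y → /: starts with '/'

The grammar has direct left recursion on: Y.

Answer: Yes, Y is left-recursive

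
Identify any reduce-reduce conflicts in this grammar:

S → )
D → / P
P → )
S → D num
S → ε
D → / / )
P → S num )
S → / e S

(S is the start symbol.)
Yes — I6: [P → ) .] vs [S → ) .]; I14: [D → / / ) .] vs [P → ) .]

A reduce-reduce conflict occurs when an LR(0) state has two complete items [A → α .] and [B → β .] — both call for a reduction, and with no lookahead the parser cannot choose between them.

Augment with S' → S and build the canonical LR(0) collection (I0 = CLOSURE({[S' → . S]}), then GOTO on every symbol after a dot until no new states appear). It has 15 states:
  I0: { [D → . / / )], [D → . / P], [S → . )], [S → . / e S], [S → . D num], [S → .], [S' → . S] }  — shift, reduce
  I1: { [S → ) .] }  — reduce
  I2: { [D → . / / )], [D → . / P], [D → / . / )], [D → / . P], [P → . )], [P → . S num )], [S → . )], [S → . / e S], [S → . D num], [S → .], [S → / . e S] }  — shift, reduce
  I3: { [S → D . num] }  — shift
  I4: { [S' → S .] }  — accept
  I5: { [S → D num .] }  — reduce
  I6: { [P → ) .], [S → ) .] }  — 2 reduces
  I7: { [D → . / / )], [D → . / P], [D → / . / )], [D → / . P], [D → / / . )], [P → . )], [P → . S num )], [S → . )], [S → . / e S], [S → . D num], [S → .], [S → / . e S] }  — shift, reduce
  I8: { [D → / P .] }  — reduce
  I9: { [P → S . num )] }  — shift
  I10: { [D → . / / )], [D → . / P], [S → . )], [S → . / e S], [S → . D num], [S → .], [S → / e . S] }  — shift, reduce
  I11: { [S → / e S .] }  — reduce
  I12: { [P → S num . )] }  — shift
  I13: { [P → S num ) .] }  — reduce
  I14: { [D → / / ) .], [P → ) .], [S → ) .] }  — 3 reduces

I6 contains complete items [P → ) .], [S → ) .] — reduce-reduce conflict.
I14 contains complete items [D → / / ) .], [P → ) .], [S → ) .] — reduce-reduce conflict.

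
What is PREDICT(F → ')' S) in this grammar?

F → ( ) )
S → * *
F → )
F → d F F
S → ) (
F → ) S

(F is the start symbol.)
{ ')' }

PREDICT(F → ')' S) = (FIRST(RHS) \ {ε}) ∪ (FOLLOW(F) if ε ∈ FIRST(RHS), i.e. RHS ⇒* ε)
FIRST(')' S) = { ')' }
ε ∉ FIRST(')' S), so FOLLOW(F) is not added.
PREDICT(F → ')' S) = { ')' }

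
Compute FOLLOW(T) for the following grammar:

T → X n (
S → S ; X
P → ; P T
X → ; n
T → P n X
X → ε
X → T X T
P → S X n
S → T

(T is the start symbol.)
To compute FOLLOW(T), find every occurrence of T on a right-hand side N → α T β: add FIRST(β) \ {ε}, and if β is empty or nullable also add FOLLOW(N). Iterate to a fixed point.

T is the start symbol, so $ ∈ FOLLOW(T).
In P → ; P T: T is at the end, add FOLLOW(P)
In X → T X T: T is followed by X T, add FIRST(X T) \ {ε} = { ';', 'n' }
In X → T X T: T is at the end, add FOLLOW(X)
In S → T: T is at the end, add FOLLOW(S)

The FOLLOW sets referred to above (computed the same way, to a fixed point):
  FOLLOW(P) = { ';', 'n' }
  FOLLOW(X) = { $, ';', 'n' }
  FOLLOW(S) = { ';', 'n' }

Taking the union: FOLLOW(T) = { $, ';', 'n' }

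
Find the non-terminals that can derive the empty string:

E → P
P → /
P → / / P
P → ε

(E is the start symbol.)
ε-productions: P → ε
So P is immediately nullable.
E → P: every symbol on the right is nullable, so E is nullable too.
Every non-terminal is now nullable.
Nullable = { 'E', 'P' }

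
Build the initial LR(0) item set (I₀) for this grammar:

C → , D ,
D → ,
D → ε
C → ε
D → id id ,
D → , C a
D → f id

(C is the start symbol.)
{ [C → . , D ,], [C → .], [C' → . C] }

First, augment the grammar with C' → C
I₀ = CLOSURE({ [C' → . C] }):
  [C' → . C] has the dot before C: add [C → . , D ,], [C → .]
No further items can be added.

I₀ = { [C → . , D ,], [C → .], [C' → . C] }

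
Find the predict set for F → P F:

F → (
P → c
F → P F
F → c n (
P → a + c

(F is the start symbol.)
{ 'a', 'c' }

PREDICT(F → P F) = (FIRST(RHS) \ {ε}) ∪ (FOLLOW(F) if ε ∈ FIRST(RHS), i.e. RHS ⇒* ε)
FIRST(P) = { 'a', 'c' }
FIRST(P F) = { 'a', 'c' }
ε ∉ FIRST(P F), so FOLLOW(F) is not added.
PREDICT(F → P F) = { 'a', 'c' }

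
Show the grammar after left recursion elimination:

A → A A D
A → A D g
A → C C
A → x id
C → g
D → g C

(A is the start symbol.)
A is directly left-recursive. The standard transformation for
  A → A α₁ | ... | A α_m | β₁ | ... | β_n
is
  A  → β₁ A' | ... | β_n A'
  A' → α₁ A' | ... | α_m A' | ε

A → C C becomes A → C C A'
A → x id becomes A → x id A'
A → A A D becomes A' → A D A'
A → A D g becomes A' → D g A'
Add A' → ε

Productions for other non-terminals are unchanged:
  C → g
  D → g C

Resulting grammar:
A → C C A'
A → x id A'
A' → A D A'
A' → D g A'
A' → ε
C → g
D → g C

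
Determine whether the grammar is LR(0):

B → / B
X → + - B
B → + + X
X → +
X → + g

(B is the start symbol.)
No. Shift-reduce conflict between [X → + .] and [X → + . - B]

A grammar is LR(0) if no state in the canonical LR(0) collection has:
  - both a shift item (dot before a terminal) and a complete item (shift-reduce conflict), or
  - two or more complete items (reduce-reduce conflict; the accept item [B' → B .] counts as a complete item here).

Augment with B' → B and build the canonical LR(0) collection (I0 = CLOSURE({[B' → . B]}), then GOTO on every symbol after a dot until no new states appear). It has 11 states:
  I0: { [B → . + + X], [B → . / B], [B' → . B] }  — shift
  I1: { [B → + . + X] }  — shift
  I2: { [B → . + + X], [B → . / B], [B → / . B] }  — shift
  I3: { [B' → B .] }  — accept
  I4: { [B → / B .] }  — reduce
  I5: { [B → + + . X], [X → . + - B], [X → . + g], [X → . +] }  — shift
  I6: { [X → + . - B], [X → + . g], [X → + .] }  — shift, reduce
  I7: { [B → + + X .] }  — reduce
  I8: { [B → . + + X], [B → . / B], [X → + - . B] }  — shift
  I9: { [X → + g .] }  — reduce
  I10: { [X → + - B .] }  — reduce

Conflict in state I6:
  Shift-reduce conflict between [X → + .] and [X → + . - B]
So the grammar is NOT LR(0).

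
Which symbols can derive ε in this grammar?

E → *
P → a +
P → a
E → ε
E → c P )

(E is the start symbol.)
A non-terminal is nullable if it can derive ε (the empty string): either it has an ε-production, or it has a production whose right-hand side consists entirely of nullable non-terminals.

ε-productions: E → ε
So E is immediately nullable.
No further non-terminal can be added: every production for the remaining non-terminals contains a terminal or a non-nullable non-terminal.
Nullable = { 'E' }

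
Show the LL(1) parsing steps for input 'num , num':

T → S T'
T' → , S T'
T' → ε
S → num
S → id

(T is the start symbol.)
LL(1) parsing maintains a stack (initially the start symbol over $) and the input. At each step: if the stack top is a terminal, match it against the current input token; if it is a non-terminal N, replace it with the RHS of M[N, lookahead] (the unique production whose predict set contains the lookahead).

Stack is shown with the top on the left.

Stack     Input        Action
-----------------------------
T $       num , num $  output T → S T'
S T' $    num , num $  output S → num
num T' $  num , num $  match 'num'
T' $      , num $      output T' → , S T'
, S T' $  , num $      match ','
S T' $    num $        output S → num
num T' $  num $        match 'num'
T' $      $            output T' → ε
$         $            accept

The string is accepted.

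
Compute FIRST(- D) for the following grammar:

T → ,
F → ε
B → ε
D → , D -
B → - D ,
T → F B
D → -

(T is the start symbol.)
To compute FIRST(- D), process the symbols left to right:
Symbol - is a terminal. Add '-' and stop.
FIRST(- D) = { '-' }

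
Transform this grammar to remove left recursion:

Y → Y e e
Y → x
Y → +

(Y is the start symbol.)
Y is directly left-recursive. The standard transformation for
  A → A α₁ | ... | A α_m | β₁ | ... | β_n
is
  A  → β₁ A' | ... | β_n A'
  A' → α₁ A' | ... | α_m A' | ε

Y → x becomes Y → x Y'
Y → + becomes Y → + Y'
Y → Y e e becomes Y' → e e Y'
Add Y' → ε

Resulting grammar:
Y → x Y'
Y → + Y'
Y' → e e Y'
Y' → ε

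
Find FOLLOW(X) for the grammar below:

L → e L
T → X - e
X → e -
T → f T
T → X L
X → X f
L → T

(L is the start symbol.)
{ '-', 'e', 'f' }

In T → X - e: X is followed by '-' e, add FIRST('-' e) \ {ε} = { '-' }
In T → X L: X is followed by L, add FIRST(L) \ {ε} = { 'e', 'f' }
In X → X f: X is followed by f, add FIRST(f) \ {ε} = { 'f' }

Taking the union: FOLLOW(X) = { '-', 'e', 'f' }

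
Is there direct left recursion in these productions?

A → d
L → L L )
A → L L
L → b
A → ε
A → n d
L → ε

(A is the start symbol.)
A → d: starts with d
L → L L ): LEFT RECURSIVE (starts with L)
A → L L: starts with L
L → b: starts with b
A → ε: starts with ε
A → n d: starts with n
L → ε: starts with ε

The grammar has direct left recursion on: L.

Answer: Yes, L is left-recursive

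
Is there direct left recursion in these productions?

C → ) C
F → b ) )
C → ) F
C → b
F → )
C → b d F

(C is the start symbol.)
No direct left recursion

Direct left recursion occurs when N → N α for some non-terminal N (the right-hand side begins with the left-hand side itself).

C → ) C: starts with ')'
F → b ) ): starts with b
C → ) F: starts with ')'
C → b: starts with b
F → ): starts with ')'
C → b d F: starts with b

No direct left recursion found.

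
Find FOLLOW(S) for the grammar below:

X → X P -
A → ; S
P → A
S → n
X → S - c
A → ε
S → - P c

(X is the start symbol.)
{ '-', 'c' }

In A → ; S: S is at the end, add FOLLOW(A)
In X → S - c: S is followed by '-' c, add FIRST('-' c) \ {ε} = { '-' }

The FOLLOW sets referred to above (computed the same way, to a fixed point):
  FOLLOW(A) = { '-', 'c' }

Taking the union: FOLLOW(S) = { '-', 'c' }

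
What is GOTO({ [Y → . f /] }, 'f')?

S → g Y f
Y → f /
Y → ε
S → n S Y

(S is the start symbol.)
{ [Y → f . /] }

GOTO(I, 'f') = CLOSURE({ [A → αX.β] : [A → α.Xβ] ∈ I, X = 'f' })

Items with dot before 'f', with the dot advanced:
  [Y → . f /] → [Y → f . /]
Closure adds nothing (no advanced item has the dot before a non-terminal).

GOTO = { [Y → f . /] }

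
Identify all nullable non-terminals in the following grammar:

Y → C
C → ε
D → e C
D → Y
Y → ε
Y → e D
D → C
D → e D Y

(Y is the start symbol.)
{ 'C', 'D', 'Y' }

A non-terminal is nullable if it can derive ε (the empty string): either it has an ε-production, or it has a production whose right-hand side consists entirely of nullable non-terminals.

ε-productions: C → ε, Y → ε
So C, Y are immediately nullable.
D → Y: every symbol on the right is nullable, so D is nullable too.
Every non-terminal is now nullable.
Nullable = { 'C', 'D', 'Y' }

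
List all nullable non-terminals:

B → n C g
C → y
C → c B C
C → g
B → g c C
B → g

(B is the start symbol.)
None

A non-terminal is nullable if it can derive ε (the empty string): either it has an ε-production, or it has a production whose right-hand side consists entirely of nullable non-terminals.

There are no ε-productions, so no non-terminal can derive ε.
No non-terminals are nullable.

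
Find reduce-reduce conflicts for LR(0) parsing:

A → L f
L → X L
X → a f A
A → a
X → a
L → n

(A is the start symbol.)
A reduce-reduce conflict occurs when an LR(0) state has two complete items [A → α .] and [B → β .] — both call for a reduction, and with no lookahead the parser cannot choose between them.

Augment with A' → A and build the canonical LR(0) collection (I0 = CLOSURE({[A' → . A]}), then GOTO on every symbol after a dot until no new states appear). It has 11 states:
  I0: { [A → . L f], [A → . a], [A' → . A], [L → . X L], [L → . n], [X → . a f A], [X → . a] }  — shift
  I1: { [A' → A .] }  — accept
  I2: { [A → L . f] }  — shift
  I3: { [L → . X L], [L → . n], [L → X . L], [X → . a f A], [X → . a] }  — shift
  I4: { [A → a .], [X → a . f A], [X → a .] }  — shift, 2 reduces
  I5: { [L → n .] }  — reduce
  I6: { [A → . L f], [A → . a], [L → . X L], [L → . n], [X → . a f A], [X → . a], [X → a f . A] }  — shift
  I7: { [X → a f A .] }  — reduce
  I8: { [L → X L .] }  — reduce
  I9: { [X → a . f A], [X → a .] }  — shift, reduce
  I10: { [A → L f .] }  — reduce

I4 contains complete items [A → a .], [X → a .] — reduce-reduce conflict.

Answer: Yes — I4: [A → a .] vs [X → a .]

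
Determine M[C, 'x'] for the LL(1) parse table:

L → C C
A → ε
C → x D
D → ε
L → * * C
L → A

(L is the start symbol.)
To find M[C, 'x'], we find productions for C where 'x' is in the predict set (PREDICT(N → α) = (FIRST(α) \ {ε}) ∪ (FOLLOW(N) if α ⇒* ε)).

C → x D: PREDICT = { 'x' }
  'x' is in predict set, so this production goes in M[C, 'x']

M[C, 'x'] = C → x D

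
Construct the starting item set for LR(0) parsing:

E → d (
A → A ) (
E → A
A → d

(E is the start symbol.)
{ [A → . A ) (], [A → . d], [E → . A], [E → . d (], [E' → . E] }

First, augment the grammar with E' → E
I₀ = CLOSURE({ [E' → . E] }):
  [E' → . E] has the dot before E: add [E → . d (], [E → . A]
  [E → . A] has the dot before A: add [A → . A ) (], [A → . d]
No further items can be added.

I₀ = { [A → . A ) (], [A → . d], [E → . A], [E → . d (], [E' → . E] }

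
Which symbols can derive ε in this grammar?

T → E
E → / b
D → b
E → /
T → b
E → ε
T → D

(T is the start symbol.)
{ 'E', 'T' }

A non-terminal is nullable if it can derive ε (the empty string): either it has an ε-production, or it has a production whose right-hand side consists entirely of nullable non-terminals.

ε-productions: E → ε
So E is immediately nullable.
T → E: every symbol on the right is nullable, so T is nullable too.
No further non-terminal can be added: every production for the remaining non-terminals contains a terminal or a non-nullable non-terminal.
Nullable = { 'E', 'T' }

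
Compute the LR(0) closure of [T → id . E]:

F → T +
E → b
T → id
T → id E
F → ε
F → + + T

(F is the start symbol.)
To compute CLOSURE, for each item [A → α.Bβ] where B is a non-terminal, add [B → .γ] for all productions B → γ; repeat for the newly added items until nothing changes.

Start with: [T → id . E]
  [T → id . E] has the dot before E: add [E → . b]
No further items can be added.

CLOSURE = { [E → . b], [T → id . E] }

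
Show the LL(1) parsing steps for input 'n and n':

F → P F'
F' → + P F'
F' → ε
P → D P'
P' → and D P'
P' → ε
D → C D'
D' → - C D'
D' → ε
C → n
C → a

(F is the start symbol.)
Stack is shown with the top on the left.

Stack          Input      Action
--------------------------------
F $            n and n $  output F → P F'
P F' $         n and n $  output P → D P'
D P' F' $      n and n $  output D → C D'
C D' P' F' $   n and n $  output C → n
n D' P' F' $   n and n $  match 'n'
D' P' F' $     and n $    output D' → ε
P' F' $        and n $    output P' → and D P'
and D P' F' $  and n $    match 'and'
D P' F' $      n $        output D → C D'
C D' P' F' $   n $        output C → n
n D' P' F' $   n $        match 'n'
D' P' F' $     $          output D' → ε
P' F' $        $          output P' → ε
F' $           $          output F' → ε
$              $          accept

The string is accepted.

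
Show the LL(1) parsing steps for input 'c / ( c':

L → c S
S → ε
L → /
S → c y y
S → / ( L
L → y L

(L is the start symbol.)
Stack is shown with the top on the left.

Stack    Input      Action
--------------------------
L $      c / ( c $  output L → c S
c S $    c / ( c $  match 'c'
S $      / ( c $    output S → / ( L
/ ( L $  / ( c $    match '/'
( L $    ( c $      match '('
L $      c $        output L → c S
c S $    c $        match 'c'
S $      $          output S → ε
$        $          accept

The string is accepted.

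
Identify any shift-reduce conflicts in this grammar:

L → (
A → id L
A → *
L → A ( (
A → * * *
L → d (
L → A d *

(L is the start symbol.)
Augment with L' → L and build the canonical LR(0) collection (I0 = CLOSURE({[L' → . L]}), then GOTO on every symbol after a dot until no new states appear). It has 15 states:
  I0: { [A → . * * *], [A → . *], [A → . id L], [L → . (], [L → . A ( (], [L → . A d *], [L → . d (], [L' → . L] }  — shift
  I1: { [L → ( .] }  — reduce
  I2: { [A → * . * *], [A → * .] }  — shift, reduce
  I3: { [L → A . ( (], [L → A . d *] }  — shift
  I4: { [L' → L .] }  — accept
  I5: { [L → d . (] }  — shift
  I6: { [A → . * * *], [A → . *], [A → . id L], [A → id . L], [L → . (], [L → . A ( (], [L → . A d *], [L → . d (] }  — shift
  I7: { [A → id L .] }  — reduce
  I8: { [L → d ( .] }  — reduce
  I9: { [L → A ( . (] }  — shift
  I10: { [L → A d . *] }  — shift
  I11: { [L → A d * .] }  — reduce
  I12: { [L → A ( ( .] }  — reduce
  I13: { [A → * * . *] }  — shift
  I14: { [A → * * * .] }  — reduce

I2 contains reduce item [A → * .] and shift item [A → * . * *] — shift-reduce conflict.

Answer: Yes — I2: [A → * .] vs [A → * . * *]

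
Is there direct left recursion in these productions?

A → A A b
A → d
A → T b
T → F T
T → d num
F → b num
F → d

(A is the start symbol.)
Yes, A is left-recursive

Direct left recursion occurs when N → N α for some non-terminal N (the right-hand side begins with the left-hand side itself).

A → A A b: LEFT RECURSIVE (starts with A)
A → d: starts with d
A → T b: starts with T
T → F T: starts with F
T → d num: starts with d
F → b num: starts with b
F → d: starts with d

The grammar has direct left recursion on: A.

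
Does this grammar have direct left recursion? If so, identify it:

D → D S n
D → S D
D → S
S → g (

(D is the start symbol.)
D → D S n: LEFT RECURSIVE (starts with D)
D → S D: starts with S
D → S: starts with S
S → g (: starts with g

The grammar has direct left recursion on: D.

Answer: Yes, D is left-recursive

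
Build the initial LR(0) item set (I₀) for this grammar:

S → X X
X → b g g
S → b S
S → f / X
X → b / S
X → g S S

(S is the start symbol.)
First, augment the grammar with S' → S
I₀ = CLOSURE({ [S' → . S] }):
  [S' → . S] has the dot before S: add [S → . X X], [S → . b S], [S → . f / X]
  [S → . X X] has the dot before X: add [X → . b g g], [X → . b / S], [X → . g S S]
No further items can be added.

I₀ = { [S → . X X], [S → . b S], [S → . f / X], [S' → . S], [X → . b / S], [X → . b g g], [X → . g S S] }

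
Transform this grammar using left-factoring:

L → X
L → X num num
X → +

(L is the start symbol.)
L → X L'
L' → ε
L' → num num
X → +

Left-factoring transforms A → αβ₁ | αβ₂ into A → αA' and A' → β₁ | β₂
(α is the longest common prefix among the alternatives). Repeat until
no nonterminal has two alternatives with a common prefix.

Round 1: L has alternatives sharing prefix 'X'. Introduce L': L → X L'
  Add: L' → ε
  Add: L' → num num

No remaining common prefixes — done.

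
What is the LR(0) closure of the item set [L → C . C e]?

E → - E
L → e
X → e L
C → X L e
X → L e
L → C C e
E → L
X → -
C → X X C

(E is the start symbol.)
Start with: [L → C . C e]
  [L → C . C e] has the dot before C: add [C → . X L e], [C → . X X C]
  [C → . X L e] has the dot before X: add [X → . e L], [X → . L e], [X → . -]
  [X → . L e] has the dot before L: add [L → . e], [L → . C C e]
No further items can be added.

CLOSURE = { [C → . X L e], [C → . X X C], [L → . C C e], [L → . e], [L → C . C e], [X → . -], [X → . L e], [X → . e L] }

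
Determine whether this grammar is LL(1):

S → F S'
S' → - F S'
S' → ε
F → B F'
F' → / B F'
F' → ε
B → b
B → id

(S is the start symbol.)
Yes, the grammar is LL(1).

A grammar is LL(1) if for each non-terminal N with multiple productions, the predict sets of those productions are pairwise disjoint, where PREDICT(N → α) = (FIRST(α) \ {ε}) ∪ (FOLLOW(N) if α ⇒* ε).

Relevant sets:
  FOLLOW(S') = { $ }
  FOLLOW(F') = { $, '-' }

For S':
  PREDICT(S' → '-' F S') = { '-' }
  PREDICT(S' → ε) = { $ }
For F':
  PREDICT(F' → '/' B F') = { '/' }
  PREDICT(F' → ε) = { $, '-' }
For B:
  PREDICT(B → b) = { 'b' }
  PREDICT(B → id) = { 'id' }
S, F have a single production, so nothing to check there.

All predict sets are disjoint. The grammar IS LL(1).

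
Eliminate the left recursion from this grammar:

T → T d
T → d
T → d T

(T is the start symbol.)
T → d T'
T → d T T'
T' → d T'
T' → ε

T is directly left-recursive. The standard transformation for
  A → A α₁ | ... | A α_m | β₁ | ... | β_n
is
  A  → β₁ A' | ... | β_n A'
  A' → α₁ A' | ... | α_m A' | ε

T → d becomes T → d T'
T → d T becomes T → d T T'
T → T d becomes T' → d T'
Add T' → ε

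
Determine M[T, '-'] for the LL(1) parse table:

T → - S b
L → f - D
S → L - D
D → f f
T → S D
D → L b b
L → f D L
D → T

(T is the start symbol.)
T → - S b

To find M[T, '-'], we find productions for T where '-' is in the predict set (PREDICT(N → α) = (FIRST(α) \ {ε}) ∪ (FOLLOW(N) if α ⇒* ε)).

Relevant sets:
  FIRST(S) = { 'f' }

T → - S b: PREDICT = { '-' }
  '-' is in predict set, so this production goes in M[T, '-']
T → S D: PREDICT = { 'f' }

M[T, '-'] = T → - S b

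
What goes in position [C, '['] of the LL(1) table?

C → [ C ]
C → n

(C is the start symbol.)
C → [ C ]

To find M[C, '['], we find productions for C where '[' is in the predict set (PREDICT(N → α) = (FIRST(α) \ {ε}) ∪ (FOLLOW(N) if α ⇒* ε)).

C → [ C ]: PREDICT = { '[' }
  '[' is in predict set, so this production goes in M[C, '[']
C → n: PREDICT = { 'n' }

M[C, '['] = C → [ C ]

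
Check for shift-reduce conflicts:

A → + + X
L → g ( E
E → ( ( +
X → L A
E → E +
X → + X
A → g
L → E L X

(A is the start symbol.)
Yes — I12: [L → g ( E .] vs [E → E . +]

A shift-reduce conflict occurs when an LR(0) state has both:
  - a complete (reduce) item [A → α .] (dot at the end), and
  - a shift item [B → β . c γ] (dot before a terminal).

Augment with A' → A and build the canonical LR(0) collection (I0 = CLOSURE({[A' → . A]}), then GOTO on every symbol after a dot until no new states appear). It has 20 states:
  I0: { [A → . + + X], [A → . g], [A' → . A] }  — shift
  I1: { [A → + . + X] }  — shift
  I2: { [A' → A .] }  — accept
  I3: { [A → g .] }  — reduce
  I4: { [A → + + . X], [E → . ( ( +], [E → . E +], [L → . E L X], [L → . g ( E], [X → . + X], [X → . L A] }  — shift
  I5: { [E → ( . ( +] }  — shift
  I6: { [E → . ( ( +], [E → . E +], [L → . E L X], [L → . g ( E], [X → + . X], [X → . + X], [X → . L A] }  — shift
  I7: { [E → . ( ( +], [E → . E +], [E → E . +], [L → . E L X], [L → . g ( E], [L → E . L X] }  — shift
  I8: { [A → . + + X], [A → . g], [X → L . A] }  — shift
  I9: { [A → + + X .] }  — reduce
  I10: { [L → g . ( E] }  — shift
  I11: { [E → . ( ( +], [E → . E +], [L → g ( . E] }  — shift
  I12: { [E → E . +], [L → g ( E .] }  — shift, reduce
  I13: { [E → E + .] }  — reduce
  I14: { [X → L A .] }  — reduce
  I15: { [E → . ( ( +], [E → . E +], [L → . E L X], [L → . g ( E], [L → E L . X], [X → . + X], [X → . L A] }  — shift
  I16: { [L → E L X .] }  — reduce
  I17: { [X → + X .] }  — reduce
  I18: { [E → ( ( . +] }  — shift
  I19: { [E → ( ( + .] }  — reduce

I12 contains reduce item [L → g ( E .] and shift item [E → E . +] — shift-reduce conflict.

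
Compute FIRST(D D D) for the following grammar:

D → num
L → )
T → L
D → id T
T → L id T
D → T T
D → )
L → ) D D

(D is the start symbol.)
FIRST sets of the non-terminals involved (from the grammar, by fixed-point iteration):
  FIRST(D) = { ')', 'id', 'num' }

To compute FIRST(D D D), process the symbols left to right:
Symbol D is a non-terminal. Add FIRST(D) \ {ε} = { ')', 'id', 'num' }
D is not nullable (ε ∉ FIRST(D)), so stop here.
FIRST(D D D) = { ')', 'id', 'num' }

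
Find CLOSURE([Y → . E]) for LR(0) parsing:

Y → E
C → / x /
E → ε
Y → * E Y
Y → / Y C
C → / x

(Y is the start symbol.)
{ [E → .], [Y → . E] }

Start with: [Y → . E]
  [Y → . E] has the dot before E: add [E → .]
No further items can be added.

CLOSURE = { [E → .], [Y → . E] }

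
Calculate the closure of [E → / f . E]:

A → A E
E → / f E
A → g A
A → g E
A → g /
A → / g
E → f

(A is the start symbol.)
To compute CLOSURE, for each item [A → α.Bβ] where B is a non-terminal, add [B → .γ] for all productions B → γ; repeat for the newly added items until nothing changes.

Start with: [E → / f . E]
  [E → / f . E] has the dot before E: add [E → . / f E], [E → . f]
No further items can be added.

CLOSURE = { [E → . / f E], [E → . f], [E → / f . E] }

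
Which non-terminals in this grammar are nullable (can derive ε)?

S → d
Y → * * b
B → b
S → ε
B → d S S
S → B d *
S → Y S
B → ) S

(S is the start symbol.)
{ 'S' }

ε-productions: S → ε
So S is immediately nullable.
No further non-terminal can be added: every production for the remaining non-terminals contains a terminal or a non-nullable non-terminal.
Nullable = { 'S' }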